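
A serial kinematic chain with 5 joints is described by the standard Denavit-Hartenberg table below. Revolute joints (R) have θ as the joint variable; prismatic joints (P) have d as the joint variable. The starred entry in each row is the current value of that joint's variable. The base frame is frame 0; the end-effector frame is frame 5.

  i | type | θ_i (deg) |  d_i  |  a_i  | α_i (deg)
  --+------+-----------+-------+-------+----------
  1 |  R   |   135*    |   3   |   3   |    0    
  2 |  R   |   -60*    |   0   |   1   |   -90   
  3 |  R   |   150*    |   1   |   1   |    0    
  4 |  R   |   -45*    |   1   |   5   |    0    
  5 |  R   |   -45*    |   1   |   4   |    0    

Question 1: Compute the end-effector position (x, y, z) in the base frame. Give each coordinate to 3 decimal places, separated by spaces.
after link 1: o_1 = (-2.1213, 2.1213, 3.0000)
after link 2: o_2 = (-1.8625, 3.0872, 3.0000)
after link 3: o_3 = (-3.0526, 2.5095, 2.5000)
after link 4: o_4 = (-4.3534, 1.5184, -2.3296)
after link 5: o_5 = (-4.8017, 3.7090, -5.7937)

-4.802 3.709 -5.794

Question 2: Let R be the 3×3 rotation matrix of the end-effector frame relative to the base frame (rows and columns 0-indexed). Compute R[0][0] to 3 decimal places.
0.129

End-effector x-axis (col 0 of R) = (0.1294,0.4830,-0.8660)
R[0][0] = 0.1294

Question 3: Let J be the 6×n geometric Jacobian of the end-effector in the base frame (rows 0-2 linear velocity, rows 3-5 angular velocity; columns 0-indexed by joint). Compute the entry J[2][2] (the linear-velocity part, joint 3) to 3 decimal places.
0.160

axis z_2 = (-0.9659,0.2588,0.0000); lever o_n−o_2 = (-2.9392,0.6218,-8.7937)
cross product → J_v[:, 2] = (-2.2760,-8.4941,0.1601)
J_ω[:, 2] = z_2
entry J[2][2] = 0.1601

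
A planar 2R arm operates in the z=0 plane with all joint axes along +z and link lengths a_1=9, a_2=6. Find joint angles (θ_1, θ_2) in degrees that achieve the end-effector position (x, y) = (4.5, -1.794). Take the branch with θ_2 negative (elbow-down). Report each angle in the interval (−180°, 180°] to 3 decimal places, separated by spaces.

cos θ_2 = (23.4684−9²−6²)/(2·9·6) = -0.8660; θ_2 = -150.0009° (elbow-down)
β = atan2(-1.7940,4.5000) = -21.7355°; ψ = atan2(-2.9999,3.8038) = -38.2616°
θ_1 = β − ψ = 16.5260°

16.526 -150.001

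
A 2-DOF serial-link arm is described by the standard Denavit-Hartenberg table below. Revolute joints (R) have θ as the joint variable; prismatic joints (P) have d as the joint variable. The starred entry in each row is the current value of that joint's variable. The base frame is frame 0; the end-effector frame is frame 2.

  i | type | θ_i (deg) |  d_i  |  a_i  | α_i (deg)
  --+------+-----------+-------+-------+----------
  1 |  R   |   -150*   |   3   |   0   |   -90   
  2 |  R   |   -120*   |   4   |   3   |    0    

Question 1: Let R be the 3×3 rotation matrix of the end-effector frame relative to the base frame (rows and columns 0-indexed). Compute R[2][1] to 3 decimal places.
End-effector y-axis (col 1 of R) = (-0.7500,-0.4330,0.5000)
R[2][1] = 0.5000

0.500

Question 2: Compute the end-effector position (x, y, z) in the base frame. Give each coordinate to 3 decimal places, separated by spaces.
after link 1: o_1 = (0.0000, 0.0000, 3.0000)
after link 2: o_2 = (3.2990, -2.7141, 5.5981)

3.299 -2.714 5.598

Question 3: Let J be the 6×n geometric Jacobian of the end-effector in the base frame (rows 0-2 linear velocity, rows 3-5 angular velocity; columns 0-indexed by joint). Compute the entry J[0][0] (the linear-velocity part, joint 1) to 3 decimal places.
axis z_0 = ẑ; lever o_n−o_0 = (3.2990,-2.7141,5.5981)
cross product → J_v[:, 0] = (2.7141,3.2990,-0.0000)
J_ω[:, 0] = z_0
entry J[0][0] = 2.7141

2.714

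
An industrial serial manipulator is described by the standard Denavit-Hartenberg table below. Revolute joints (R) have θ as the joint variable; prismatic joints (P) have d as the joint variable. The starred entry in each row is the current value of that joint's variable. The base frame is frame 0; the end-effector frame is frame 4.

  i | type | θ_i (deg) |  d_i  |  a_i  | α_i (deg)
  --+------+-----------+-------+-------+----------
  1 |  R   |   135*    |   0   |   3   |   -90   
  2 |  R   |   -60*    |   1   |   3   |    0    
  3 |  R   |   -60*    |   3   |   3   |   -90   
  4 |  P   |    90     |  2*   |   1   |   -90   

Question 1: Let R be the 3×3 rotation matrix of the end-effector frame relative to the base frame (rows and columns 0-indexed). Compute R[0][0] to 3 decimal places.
End-effector x-axis (col 0 of R) = (0.7071,0.7071,0.0000)
R[0][0] = 0.7071

0.707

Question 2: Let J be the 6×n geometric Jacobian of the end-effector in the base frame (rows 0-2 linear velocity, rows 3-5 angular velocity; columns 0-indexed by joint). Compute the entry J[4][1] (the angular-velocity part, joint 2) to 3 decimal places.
axis z_1 = (-0.7071,-0.7071,0.0000); lever o_n−o_1 = (-3.3461,-0.8966,6.1962)
cross product → J_v[:, 1] = (-4.3813,4.3813,-1.7321)
J_ω[:, 1] = z_1
entry J[4][1] = -0.7071

-0.707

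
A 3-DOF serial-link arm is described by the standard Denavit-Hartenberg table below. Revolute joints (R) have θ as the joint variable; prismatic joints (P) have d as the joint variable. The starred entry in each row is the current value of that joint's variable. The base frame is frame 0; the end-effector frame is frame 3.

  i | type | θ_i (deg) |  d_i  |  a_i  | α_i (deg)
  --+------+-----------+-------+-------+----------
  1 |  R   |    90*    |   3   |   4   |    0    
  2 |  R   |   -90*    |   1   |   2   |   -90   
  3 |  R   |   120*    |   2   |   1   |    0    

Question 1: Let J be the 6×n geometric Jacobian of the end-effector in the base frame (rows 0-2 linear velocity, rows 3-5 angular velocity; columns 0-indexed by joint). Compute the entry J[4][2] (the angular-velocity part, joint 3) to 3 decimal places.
1.000

axis z_2 = (0.0000,1.0000,0.0000); lever o_n−o_2 = (-0.5000,2.0000,-0.8660)
cross product → J_v[:, 2] = (-0.8660,-0.0000,0.5000)
J_ω[:, 2] = z_2
entry J[4][2] = 1.0000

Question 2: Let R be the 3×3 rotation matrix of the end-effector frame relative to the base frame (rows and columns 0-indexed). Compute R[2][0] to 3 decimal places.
End-effector x-axis (col 0 of R) = (-0.5000,0.0000,-0.8660)
R[2][0] = -0.8660

-0.866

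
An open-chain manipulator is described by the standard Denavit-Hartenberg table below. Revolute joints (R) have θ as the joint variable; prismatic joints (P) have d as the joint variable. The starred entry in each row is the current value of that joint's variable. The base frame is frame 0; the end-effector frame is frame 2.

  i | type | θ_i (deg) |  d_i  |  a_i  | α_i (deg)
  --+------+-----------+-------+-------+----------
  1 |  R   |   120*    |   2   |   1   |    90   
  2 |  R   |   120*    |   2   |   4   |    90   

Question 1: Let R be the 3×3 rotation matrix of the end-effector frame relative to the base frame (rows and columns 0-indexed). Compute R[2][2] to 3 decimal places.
0.500

End-effector z-axis (col 2 of R) = (-0.4330,0.7500,0.5000)
R[2][2] = 0.5000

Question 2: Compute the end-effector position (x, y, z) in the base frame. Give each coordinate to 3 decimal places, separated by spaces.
after link 1: o_1 = (-0.5000, 0.8660, 2.0000)
after link 2: o_2 = (2.2321, 0.1340, 5.4641)

2.232 0.134 5.464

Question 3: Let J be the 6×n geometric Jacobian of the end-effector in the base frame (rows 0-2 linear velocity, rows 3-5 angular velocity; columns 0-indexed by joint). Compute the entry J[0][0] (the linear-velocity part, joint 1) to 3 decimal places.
-0.134

axis z_0 = ẑ; lever o_n−o_0 = (2.2321,0.1340,5.4641)
cross product → J_v[:, 0] = (-0.1340,2.2321,0.0000)
J_ω[:, 0] = z_0
entry J[0][0] = -0.1340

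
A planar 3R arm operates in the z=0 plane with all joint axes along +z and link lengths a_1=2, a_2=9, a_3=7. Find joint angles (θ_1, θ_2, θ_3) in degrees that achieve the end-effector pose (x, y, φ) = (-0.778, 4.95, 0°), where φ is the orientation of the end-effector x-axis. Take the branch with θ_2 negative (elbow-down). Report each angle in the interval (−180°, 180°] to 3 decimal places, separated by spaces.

wrist centre = target − a_3·(cos φ, sin φ) = (-7.7780, 4.9500)
cos θ_2 = (84.9998−2²−9²)/(2·2·9) = -0.0000; θ_2 = -90.0003° (elbow-down)
β = atan2(4.9500,-7.7780) = 147.5269°; ψ = atan2(-9.0000,1.9999) = -77.4715°
θ_1 = β − ψ = 224.9984°
θ_3 = φ − θ_1 − θ_2 = -134.9981° (wrapped to (-180°,180°])

-135.002 -90.000 -134.998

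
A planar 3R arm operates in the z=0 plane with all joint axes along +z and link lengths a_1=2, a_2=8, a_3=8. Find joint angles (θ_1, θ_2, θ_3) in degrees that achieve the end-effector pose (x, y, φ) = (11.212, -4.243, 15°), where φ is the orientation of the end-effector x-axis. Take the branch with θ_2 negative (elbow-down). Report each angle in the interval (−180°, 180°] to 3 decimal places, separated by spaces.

wrist centre = target − a_3·(cos φ, sin φ) = (3.4846, -6.3136)
cos θ_2 = (52.0033−2²−8²)/(2·2·8) = -0.4999; θ_2 = -119.9931° (elbow-down)
β = atan2(-6.3136,3.4846) = -61.1047°; ψ = atan2(-6.9287,-1.9992) = -106.0947°
θ_1 = β − ψ = 44.9900°
θ_3 = φ − θ_1 − θ_2 = 90.0031° (wrapped to (-180°,180°])

44.990 -119.993 90.003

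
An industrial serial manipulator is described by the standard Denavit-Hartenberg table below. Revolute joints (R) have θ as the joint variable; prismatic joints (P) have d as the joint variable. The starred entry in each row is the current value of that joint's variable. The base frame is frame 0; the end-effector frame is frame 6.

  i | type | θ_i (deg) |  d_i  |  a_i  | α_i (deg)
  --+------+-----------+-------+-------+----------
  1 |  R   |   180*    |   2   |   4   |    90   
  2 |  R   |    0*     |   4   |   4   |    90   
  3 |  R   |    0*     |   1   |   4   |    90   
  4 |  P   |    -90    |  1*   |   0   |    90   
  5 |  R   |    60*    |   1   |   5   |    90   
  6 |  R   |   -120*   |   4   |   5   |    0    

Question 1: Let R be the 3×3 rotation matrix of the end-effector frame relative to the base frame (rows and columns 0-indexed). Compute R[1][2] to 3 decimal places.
End-effector z-axis (col 2 of R) = (0.0000,0.5000,0.8660)
R[1][2] = 0.5000

0.500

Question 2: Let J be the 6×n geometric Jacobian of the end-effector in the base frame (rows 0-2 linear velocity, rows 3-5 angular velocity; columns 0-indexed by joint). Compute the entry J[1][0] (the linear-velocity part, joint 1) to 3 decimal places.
-15.330

axis z_0 = ẑ; lever o_n−o_0 = (-15.3301,2.8349,5.7141)
cross product → J_v[:, 0] = (-2.8349,-15.3301,0.0000)
J_ω[:, 0] = z_0
entry J[1][0] = -15.3301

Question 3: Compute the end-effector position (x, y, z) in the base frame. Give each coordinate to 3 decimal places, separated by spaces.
-15.330 2.835 5.714

after link 1: o_1 = (-4.0000, 0.0000, 2.0000)
after link 2: o_2 = (-8.0000, 4.0000, 2.0000)
after link 3: o_3 = (-12.0000, 4.0000, 1.0000)
after link 4: o_4 = (-12.0000, 3.0000, 1.0000)
after link 5: o_5 = (-11.0000, -1.3301, 3.5000)
after link 6: o_6 = (-15.3301, 2.8349, 5.7141)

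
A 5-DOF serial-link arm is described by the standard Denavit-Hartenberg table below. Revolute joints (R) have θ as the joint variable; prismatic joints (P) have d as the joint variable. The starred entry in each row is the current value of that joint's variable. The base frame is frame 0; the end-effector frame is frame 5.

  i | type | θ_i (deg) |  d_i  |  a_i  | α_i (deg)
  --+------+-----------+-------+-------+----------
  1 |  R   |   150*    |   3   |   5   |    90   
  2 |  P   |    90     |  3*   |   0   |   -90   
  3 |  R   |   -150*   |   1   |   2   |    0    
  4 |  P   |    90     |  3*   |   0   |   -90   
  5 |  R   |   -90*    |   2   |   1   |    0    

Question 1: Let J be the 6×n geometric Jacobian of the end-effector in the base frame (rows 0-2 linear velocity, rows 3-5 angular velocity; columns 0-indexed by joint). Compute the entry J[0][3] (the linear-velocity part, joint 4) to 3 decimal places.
0.866

prismatic axis z_3 = (0.8660,-0.5000,0.0000)
J_v[:, 3] = z_3; J_ω[:, 3] = (0,0,0)
entry J[0][3] = 0.8660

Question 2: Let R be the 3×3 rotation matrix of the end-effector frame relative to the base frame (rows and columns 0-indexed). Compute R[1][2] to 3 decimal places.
End-effector z-axis (col 2 of R) = (-0.2500,-0.4330,0.8660)
R[1][2] = -0.4330

-0.433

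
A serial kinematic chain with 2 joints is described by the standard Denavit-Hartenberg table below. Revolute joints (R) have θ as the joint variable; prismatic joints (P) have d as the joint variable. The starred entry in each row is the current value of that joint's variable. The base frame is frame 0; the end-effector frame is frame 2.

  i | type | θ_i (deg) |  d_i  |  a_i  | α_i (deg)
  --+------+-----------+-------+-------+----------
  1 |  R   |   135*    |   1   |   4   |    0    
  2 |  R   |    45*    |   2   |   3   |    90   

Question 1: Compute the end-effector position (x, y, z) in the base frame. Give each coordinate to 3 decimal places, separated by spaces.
after link 1: o_1 = (-2.8284, 2.8284, 1.0000)
after link 2: o_2 = (-5.8284, 2.8284, 3.0000)

-5.828 2.828 3.000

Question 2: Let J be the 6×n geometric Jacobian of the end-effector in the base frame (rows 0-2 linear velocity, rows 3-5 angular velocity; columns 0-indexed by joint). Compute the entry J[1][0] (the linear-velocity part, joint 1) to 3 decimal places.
axis z_0 = ẑ; lever o_n−o_0 = (-5.8284,2.8284,3.0000)
cross product → J_v[:, 0] = (-2.8284,-5.8284,0.0000)
J_ω[:, 0] = z_0
entry J[1][0] = -5.8284

-5.828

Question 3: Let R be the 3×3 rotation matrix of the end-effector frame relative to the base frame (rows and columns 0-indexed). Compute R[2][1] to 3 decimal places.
End-effector y-axis (col 1 of R) = (-0.0000,-0.0000,1.0000)
R[2][1] = 1.0000

1.000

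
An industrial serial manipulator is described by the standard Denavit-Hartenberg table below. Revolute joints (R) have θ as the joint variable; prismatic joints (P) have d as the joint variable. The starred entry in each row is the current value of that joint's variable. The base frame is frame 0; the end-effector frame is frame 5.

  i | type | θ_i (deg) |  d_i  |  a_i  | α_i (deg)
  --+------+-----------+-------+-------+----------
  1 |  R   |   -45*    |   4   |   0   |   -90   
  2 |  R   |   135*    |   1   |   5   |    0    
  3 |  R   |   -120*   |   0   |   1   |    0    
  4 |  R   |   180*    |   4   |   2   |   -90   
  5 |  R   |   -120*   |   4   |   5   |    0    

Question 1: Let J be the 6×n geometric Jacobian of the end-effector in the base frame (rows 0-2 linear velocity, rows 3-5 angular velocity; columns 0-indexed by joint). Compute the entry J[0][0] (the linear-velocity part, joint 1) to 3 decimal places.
-7.341

axis z_0 = ẑ; lever o_n−o_0 = (5.8540,7.3408,3.9399)
cross product → J_v[:, 0] = (-7.3408,5.8540,0.0000)
J_ω[:, 0] = z_0
entry J[0][0] = -7.3408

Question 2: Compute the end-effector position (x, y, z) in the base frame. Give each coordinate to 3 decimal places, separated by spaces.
5.854 7.341 3.940

after link 1: o_1 = (0.0000, 0.0000, 4.0000)
after link 2: o_2 = (-1.7929, 3.2071, 0.4645)
after link 3: o_3 = (-1.1099, 2.5241, 0.2056)
after link 4: o_4 = (0.3525, 6.7185, 0.7233)
after link 5: o_5 = (5.8540, 7.3408, 3.9399)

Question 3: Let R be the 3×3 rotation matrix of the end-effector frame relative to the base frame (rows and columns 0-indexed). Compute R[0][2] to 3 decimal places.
0.183

End-effector z-axis (col 2 of R) = (0.1830,-0.1830,0.9659)
R[0][2] = 0.1830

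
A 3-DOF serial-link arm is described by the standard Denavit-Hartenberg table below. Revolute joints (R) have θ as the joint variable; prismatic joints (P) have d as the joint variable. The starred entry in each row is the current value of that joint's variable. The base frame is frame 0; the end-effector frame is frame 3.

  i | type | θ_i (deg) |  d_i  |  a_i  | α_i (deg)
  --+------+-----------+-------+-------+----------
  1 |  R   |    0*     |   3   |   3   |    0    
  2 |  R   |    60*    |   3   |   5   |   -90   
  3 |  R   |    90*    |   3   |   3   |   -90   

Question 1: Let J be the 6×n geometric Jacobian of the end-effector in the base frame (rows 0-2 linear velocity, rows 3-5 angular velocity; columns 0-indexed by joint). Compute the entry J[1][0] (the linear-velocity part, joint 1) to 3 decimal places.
axis z_0 = ẑ; lever o_n−o_0 = (2.9019,5.8301,3.0000)
cross product → J_v[:, 0] = (-5.8301,2.9019,0.0000)
J_ω[:, 0] = z_0
entry J[1][0] = 2.9019

2.902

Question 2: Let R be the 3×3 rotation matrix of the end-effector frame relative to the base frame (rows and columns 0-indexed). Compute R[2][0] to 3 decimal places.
End-effector x-axis (col 0 of R) = (-0.0000,0.0000,-1.0000)
R[2][0] = -1.0000

-1.000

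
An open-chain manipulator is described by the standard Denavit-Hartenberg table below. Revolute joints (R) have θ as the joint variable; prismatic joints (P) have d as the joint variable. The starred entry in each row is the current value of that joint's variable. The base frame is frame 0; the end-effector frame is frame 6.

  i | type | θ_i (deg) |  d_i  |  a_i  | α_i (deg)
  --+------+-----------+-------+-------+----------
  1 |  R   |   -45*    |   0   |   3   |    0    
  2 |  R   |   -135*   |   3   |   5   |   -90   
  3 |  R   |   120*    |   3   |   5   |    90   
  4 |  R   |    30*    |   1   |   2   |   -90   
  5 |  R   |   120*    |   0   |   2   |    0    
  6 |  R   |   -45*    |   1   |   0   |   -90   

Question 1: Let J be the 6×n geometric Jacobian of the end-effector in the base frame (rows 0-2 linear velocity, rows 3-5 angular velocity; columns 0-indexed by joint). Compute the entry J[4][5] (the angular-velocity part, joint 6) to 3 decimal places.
-0.866

axis z_5 = (-0.2500,-0.8660,0.4330); lever o_n−o_5 = (-0.2500,-0.8660,0.4330)
cross product → J_v[:, 5] = (-0.0000,0.0000,-0.0000)
J_ω[:, 5] = z_5
entry J[4][5] = -0.8660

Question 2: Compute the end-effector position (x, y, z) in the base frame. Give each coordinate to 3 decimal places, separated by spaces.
0.438 -6.487 -1.281

after link 1: o_1 = (2.1213, -2.1213, 0.0000)
after link 2: o_2 = (-2.8787, -2.1213, 3.0000)
after link 3: o_3 = (-0.3787, -5.1213, -1.3301)
after link 4: o_4 = (-0.3787, -6.1213, -3.3301)
after link 5: o_5 = (0.6883, -5.6213, -1.7141)
after link 6: o_6 = (0.4383, -6.4873, -1.2811)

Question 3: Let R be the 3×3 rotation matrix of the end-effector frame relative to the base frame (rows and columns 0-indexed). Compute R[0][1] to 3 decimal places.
End-effector y-axis (col 1 of R) = (0.2500,0.8660,-0.4330)
R[0][1] = 0.2500

0.250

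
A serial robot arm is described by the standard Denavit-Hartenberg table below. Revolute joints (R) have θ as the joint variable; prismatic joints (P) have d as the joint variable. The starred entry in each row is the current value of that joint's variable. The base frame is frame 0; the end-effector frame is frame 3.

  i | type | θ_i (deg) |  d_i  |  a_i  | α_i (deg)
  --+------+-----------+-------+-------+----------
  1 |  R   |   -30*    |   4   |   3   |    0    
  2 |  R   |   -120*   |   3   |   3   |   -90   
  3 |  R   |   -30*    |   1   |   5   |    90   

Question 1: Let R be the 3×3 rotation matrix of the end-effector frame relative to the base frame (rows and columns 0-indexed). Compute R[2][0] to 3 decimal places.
0.500

End-effector x-axis (col 0 of R) = (-0.7500,-0.4330,0.5000)
R[2][0] = 0.5000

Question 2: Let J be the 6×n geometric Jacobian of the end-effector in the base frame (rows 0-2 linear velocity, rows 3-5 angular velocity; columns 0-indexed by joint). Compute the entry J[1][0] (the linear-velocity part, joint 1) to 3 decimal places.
-3.250

axis z_0 = ẑ; lever o_n−o_0 = (-3.2500,-6.0311,9.5000)
cross product → J_v[:, 0] = (6.0311,-3.2500,0.0000)
J_ω[:, 0] = z_0
entry J[1][0] = -3.2500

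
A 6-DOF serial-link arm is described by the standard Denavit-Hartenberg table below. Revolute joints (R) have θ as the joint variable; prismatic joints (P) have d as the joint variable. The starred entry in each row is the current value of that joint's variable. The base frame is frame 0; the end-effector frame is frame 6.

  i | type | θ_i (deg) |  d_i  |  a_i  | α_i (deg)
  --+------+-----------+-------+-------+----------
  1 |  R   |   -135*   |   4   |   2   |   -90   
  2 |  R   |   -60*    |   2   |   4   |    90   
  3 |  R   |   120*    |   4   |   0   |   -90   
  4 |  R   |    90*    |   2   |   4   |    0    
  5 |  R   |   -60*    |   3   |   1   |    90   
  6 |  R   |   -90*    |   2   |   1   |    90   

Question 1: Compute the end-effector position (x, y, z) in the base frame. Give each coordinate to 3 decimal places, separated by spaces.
after link 1: o_1 = (-1.4142, -1.4142, 4.0000)
after link 2: o_2 = (-1.4142, -4.2426, 7.4641)
after link 3: o_3 = (1.0353, -1.7932, 9.4641)
after link 4: o_4 = (-1.5089, -2.9232, 5.9641)
after link 5: o_5 = (-1.2738, -1.6274, 3.0891)
after link 6: o_6 = (0.6234, -1.6620, 4.2721)

0.623 -1.662 4.272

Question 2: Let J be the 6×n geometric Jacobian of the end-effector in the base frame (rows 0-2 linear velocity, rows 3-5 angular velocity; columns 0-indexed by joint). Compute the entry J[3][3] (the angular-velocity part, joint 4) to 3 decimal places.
-0.047

axis z_3 = (-0.0474,0.6597,-0.7500); lever o_n−o_3 = (-0.4119,0.1311,-5.1920)
cross product → J_v[:, 3] = (-3.3270,0.0630,0.2655)
J_ω[:, 3] = z_3
entry J[3][3] = -0.0474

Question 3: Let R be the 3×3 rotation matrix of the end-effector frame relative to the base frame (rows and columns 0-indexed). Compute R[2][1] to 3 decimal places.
End-effector y-axis (col 1 of R) = (0.9249,0.3125,0.2165)
R[2][1] = 0.2165

0.217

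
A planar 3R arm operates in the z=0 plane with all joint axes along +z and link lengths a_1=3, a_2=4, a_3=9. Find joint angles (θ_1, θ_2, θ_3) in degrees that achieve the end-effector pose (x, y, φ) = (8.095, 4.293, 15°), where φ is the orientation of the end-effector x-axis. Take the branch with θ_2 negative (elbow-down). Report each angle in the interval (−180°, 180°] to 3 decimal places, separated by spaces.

wrist centre = target − a_3·(cos φ, sin φ) = (-0.5983, 1.9636)
cos θ_2 = (4.2138−3²−4²)/(2·3·4) = -0.8661; θ_2 = -150.0074° (elbow-down)
β = atan2(1.9636,-0.5983) = 106.9464°; ψ = atan2(-1.9996,-0.4644) = -103.0742°
θ_1 = β − ψ = 210.0205°
θ_3 = φ − θ_1 − θ_2 = -45.0131° (wrapped to (-180°,180°])

-149.979 -150.007 -45.013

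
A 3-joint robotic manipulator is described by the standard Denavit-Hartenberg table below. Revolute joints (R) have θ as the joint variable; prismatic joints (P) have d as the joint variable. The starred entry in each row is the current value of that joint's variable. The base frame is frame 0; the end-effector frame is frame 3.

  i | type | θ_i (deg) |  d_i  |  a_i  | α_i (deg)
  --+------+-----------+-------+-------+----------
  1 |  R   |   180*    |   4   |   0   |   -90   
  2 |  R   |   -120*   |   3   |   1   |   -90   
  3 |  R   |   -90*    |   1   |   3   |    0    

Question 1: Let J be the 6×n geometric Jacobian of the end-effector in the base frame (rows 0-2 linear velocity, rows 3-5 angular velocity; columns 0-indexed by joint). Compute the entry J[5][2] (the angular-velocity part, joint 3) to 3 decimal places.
0.500

axis z_2 = (-0.8660,0.0000,0.5000); lever o_n−o_2 = (-0.8660,-3.0000,0.5000)
cross product → J_v[:, 2] = (1.5000,0.0000,2.5981)
J_ω[:, 2] = z_2
entry J[5][2] = 0.5000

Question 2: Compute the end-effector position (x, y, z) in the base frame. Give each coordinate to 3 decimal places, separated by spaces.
after link 1: o_1 = (0.0000, 0.0000, 4.0000)
after link 2: o_2 = (0.5000, -3.0000, 4.8660)
after link 3: o_3 = (-0.3660, -6.0000, 5.3660)

-0.366 -6.000 5.366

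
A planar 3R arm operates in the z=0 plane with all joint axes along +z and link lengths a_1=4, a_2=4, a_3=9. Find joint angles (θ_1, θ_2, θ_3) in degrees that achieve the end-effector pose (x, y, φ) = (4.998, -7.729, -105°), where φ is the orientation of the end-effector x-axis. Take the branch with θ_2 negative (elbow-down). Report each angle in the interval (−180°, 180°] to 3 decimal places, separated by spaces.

30.006 -45.018 -89.988

wrist centre = target − a_3·(cos φ, sin φ) = (7.3274, 0.9643)
cos θ_2 = (54.6203−4²−4²)/(2·4·4) = 0.7069; θ_2 = -45.0180° (elbow-down)
β = atan2(0.9643,7.3274) = 7.4974°; ψ = atan2(-2.8293,6.8275) = -22.5090°
θ_1 = β − ψ = 30.0064°
θ_3 = φ − θ_1 − θ_2 = -89.9884° (wrapped to (-180°,180°])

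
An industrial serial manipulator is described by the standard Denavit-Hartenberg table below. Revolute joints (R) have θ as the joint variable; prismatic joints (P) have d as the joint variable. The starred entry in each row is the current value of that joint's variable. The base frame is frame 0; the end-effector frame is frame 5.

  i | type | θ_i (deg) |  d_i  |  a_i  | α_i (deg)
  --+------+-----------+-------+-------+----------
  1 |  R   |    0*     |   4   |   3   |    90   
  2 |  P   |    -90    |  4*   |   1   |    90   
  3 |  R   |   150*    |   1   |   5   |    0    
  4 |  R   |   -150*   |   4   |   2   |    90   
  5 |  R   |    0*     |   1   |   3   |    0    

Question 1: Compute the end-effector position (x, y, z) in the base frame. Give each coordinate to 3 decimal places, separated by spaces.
after link 1: o_1 = (3.0000, 0.0000, 4.0000)
after link 2: o_2 = (3.0000, -4.0000, 3.0000)
after link 3: o_3 = (2.0000, -6.5000, 7.3301)
after link 4: o_4 = (-2.0000, -6.5000, 5.3301)
after link 5: o_5 = (-2.0000, -5.5000, 2.3301)

-2.000 -5.500 2.330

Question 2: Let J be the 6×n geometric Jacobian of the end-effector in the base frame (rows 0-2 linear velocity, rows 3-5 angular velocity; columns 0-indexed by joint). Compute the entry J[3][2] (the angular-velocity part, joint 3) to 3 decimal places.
axis z_2 = (-1.0000,-0.0000,-0.0000); lever o_n−o_2 = (-5.0000,-1.5000,-0.6699)
cross product → J_v[:, 2] = (-0.0000,-0.6699,1.5000)
J_ω[:, 2] = z_2
entry J[3][2] = -1.0000

-1.000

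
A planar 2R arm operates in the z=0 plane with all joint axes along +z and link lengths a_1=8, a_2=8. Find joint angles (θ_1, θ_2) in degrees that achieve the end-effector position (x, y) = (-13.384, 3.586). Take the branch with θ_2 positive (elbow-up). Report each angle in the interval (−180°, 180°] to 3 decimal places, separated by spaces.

cos θ_2 = (191.9909−8²−8²)/(2·8·8) = 0.4999; θ_2 = 60.0047° (elbow-up)
β = atan2(3.5860,-13.3840) = 165.0009°; ψ = atan2(6.9285,11.9994) = 30.0024°
θ_1 = β − ψ = 134.9986°

134.999 60.005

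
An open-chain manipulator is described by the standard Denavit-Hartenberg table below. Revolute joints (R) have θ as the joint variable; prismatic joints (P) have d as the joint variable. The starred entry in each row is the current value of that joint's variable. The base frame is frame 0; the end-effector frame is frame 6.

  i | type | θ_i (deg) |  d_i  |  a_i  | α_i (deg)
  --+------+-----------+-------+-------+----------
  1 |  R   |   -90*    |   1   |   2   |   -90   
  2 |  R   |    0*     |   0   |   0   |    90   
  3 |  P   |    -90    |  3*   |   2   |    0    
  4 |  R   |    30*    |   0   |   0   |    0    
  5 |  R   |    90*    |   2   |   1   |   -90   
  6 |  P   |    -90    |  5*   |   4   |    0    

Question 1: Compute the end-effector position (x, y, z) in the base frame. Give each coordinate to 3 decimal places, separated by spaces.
after link 1: o_1 = (0.0000, -2.0000, 1.0000)
after link 2: o_2 = (0.0000, -2.0000, 1.0000)
after link 3: o_3 = (-2.0000, -2.0000, 4.0000)
after link 4: o_4 = (-2.0000, -2.0000, 4.0000)
after link 5: o_5 = (-1.5000, -2.8660, 6.0000)
after link 6: o_6 = (2.8301, -0.3660, 10.0000)

2.830 -0.366 10.000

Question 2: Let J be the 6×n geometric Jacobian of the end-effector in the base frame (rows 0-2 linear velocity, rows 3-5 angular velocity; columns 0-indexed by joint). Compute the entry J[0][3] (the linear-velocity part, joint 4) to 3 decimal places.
axis z_3 = (0.0000,0.0000,1.0000); lever o_n−o_3 = (4.8301,1.6340,6.0000)
cross product → J_v[:, 3] = (-1.6340,4.8301,0.0000)
J_ω[:, 3] = z_3
entry J[0][3] = -1.6340

-1.634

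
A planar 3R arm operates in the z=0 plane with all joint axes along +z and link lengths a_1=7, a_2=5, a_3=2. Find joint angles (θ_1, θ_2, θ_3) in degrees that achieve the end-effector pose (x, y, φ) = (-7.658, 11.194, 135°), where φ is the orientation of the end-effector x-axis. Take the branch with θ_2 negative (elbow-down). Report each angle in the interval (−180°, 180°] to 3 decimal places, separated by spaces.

134.994 -29.988 29.994

wrist centre = target − a_3·(cos φ, sin φ) = (-6.2438, 9.7798)
cos θ_2 = (134.6291−7²−5²)/(2·7·5) = 0.8661; θ_2 = -29.9880° (elbow-down)
β = atan2(9.7798,-6.2438) = 122.5557°; ψ = atan2(-2.4991,11.3306) = -12.4381°
θ_1 = β − ψ = 134.9938°
θ_3 = φ − θ_1 − θ_2 = 29.9943° (wrapped to (-180°,180°])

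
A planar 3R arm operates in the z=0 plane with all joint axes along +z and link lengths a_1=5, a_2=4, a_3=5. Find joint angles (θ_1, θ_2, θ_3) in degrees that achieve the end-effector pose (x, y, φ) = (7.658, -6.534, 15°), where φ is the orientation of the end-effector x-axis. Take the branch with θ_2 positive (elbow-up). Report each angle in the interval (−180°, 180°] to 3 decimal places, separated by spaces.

-90.004 45.011 59.993

wrist centre = target − a_3·(cos φ, sin φ) = (2.8284, -7.8281)
cos θ_2 = (69.2788−5²−4²)/(2·5·4) = 0.7070; θ_2 = 45.0112° (elbow-up)
β = atan2(-7.8281,2.8284) = -70.1347°; ψ = atan2(2.8290,7.8279) = 19.8698°
θ_1 = β − ψ = -90.0044°
θ_3 = φ − θ_1 − θ_2 = 59.9933° (wrapped to (-180°,180°])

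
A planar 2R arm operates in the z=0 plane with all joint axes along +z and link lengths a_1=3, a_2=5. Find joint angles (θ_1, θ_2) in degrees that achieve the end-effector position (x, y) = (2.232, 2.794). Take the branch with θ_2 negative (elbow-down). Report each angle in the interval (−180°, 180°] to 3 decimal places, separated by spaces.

149.989 -134.996

cos θ_2 = (12.7883−3²−5²)/(2·3·5) = -0.7071; θ_2 = -134.9960° (elbow-down)
β = atan2(2.7940,2.2320) = 51.3802°; ψ = atan2(-3.5358,-0.5353) = -98.6088°
θ_1 = β − ψ = 149.9890°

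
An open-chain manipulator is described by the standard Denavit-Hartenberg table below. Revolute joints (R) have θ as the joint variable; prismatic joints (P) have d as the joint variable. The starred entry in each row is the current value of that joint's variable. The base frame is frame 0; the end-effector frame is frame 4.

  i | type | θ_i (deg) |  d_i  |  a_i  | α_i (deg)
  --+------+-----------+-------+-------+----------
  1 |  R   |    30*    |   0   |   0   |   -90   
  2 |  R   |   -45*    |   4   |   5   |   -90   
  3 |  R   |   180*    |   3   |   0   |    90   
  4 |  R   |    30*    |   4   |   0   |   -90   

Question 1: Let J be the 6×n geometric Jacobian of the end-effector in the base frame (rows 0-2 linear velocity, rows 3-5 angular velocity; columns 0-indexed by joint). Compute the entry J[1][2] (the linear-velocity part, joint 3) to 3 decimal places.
-1.414

axis z_2 = (0.6124,0.3536,-0.7071); lever o_n−o_2 = (3.8371,-2.4034,-2.1213)
cross product → J_v[:, 2] = (-2.4495,-1.4142,-2.8284)
J_ω[:, 2] = z_2
entry J[1][2] = -1.4142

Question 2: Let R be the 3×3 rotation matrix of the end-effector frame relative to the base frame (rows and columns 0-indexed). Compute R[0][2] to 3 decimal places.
0.837

End-effector z-axis (col 2 of R) = (0.8365,0.4830,-0.2588)
R[0][2] = 0.8365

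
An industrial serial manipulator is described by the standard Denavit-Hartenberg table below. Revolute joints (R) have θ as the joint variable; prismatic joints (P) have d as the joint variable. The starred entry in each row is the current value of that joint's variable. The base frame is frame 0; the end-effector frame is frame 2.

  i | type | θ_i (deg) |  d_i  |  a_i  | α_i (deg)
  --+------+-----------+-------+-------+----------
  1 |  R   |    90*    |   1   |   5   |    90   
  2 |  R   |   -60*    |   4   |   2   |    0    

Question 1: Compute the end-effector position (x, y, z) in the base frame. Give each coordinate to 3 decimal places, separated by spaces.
after link 1: o_1 = (0.0000, 5.0000, 1.0000)
after link 2: o_2 = (4.0000, 6.0000, -0.7321)

4.000 6.000 -0.732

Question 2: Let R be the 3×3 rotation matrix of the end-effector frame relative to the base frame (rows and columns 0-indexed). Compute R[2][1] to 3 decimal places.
End-effector y-axis (col 1 of R) = (0.0000,0.8660,0.5000)
R[2][1] = 0.5000

0.500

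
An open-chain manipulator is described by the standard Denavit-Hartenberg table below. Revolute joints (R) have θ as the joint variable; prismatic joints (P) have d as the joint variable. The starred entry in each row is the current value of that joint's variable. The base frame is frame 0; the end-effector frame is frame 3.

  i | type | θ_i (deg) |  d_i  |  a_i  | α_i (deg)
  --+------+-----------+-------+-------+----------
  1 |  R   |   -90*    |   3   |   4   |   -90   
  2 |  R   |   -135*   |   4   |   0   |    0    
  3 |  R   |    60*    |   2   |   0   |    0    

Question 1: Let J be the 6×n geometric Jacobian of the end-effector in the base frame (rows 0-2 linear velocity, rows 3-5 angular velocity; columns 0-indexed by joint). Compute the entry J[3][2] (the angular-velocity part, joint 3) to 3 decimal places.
1.000

axis z_2 = (1.0000,0.0000,0.0000); lever o_n−o_2 = (2.0000,0.0000,0.0000)
cross product → J_v[:, 2] = (0.0000,0.0000,-0.0000)
J_ω[:, 2] = z_2
entry J[3][2] = 1.0000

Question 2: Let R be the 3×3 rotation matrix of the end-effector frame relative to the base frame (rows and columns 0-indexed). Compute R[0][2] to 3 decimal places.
1.000

End-effector z-axis (col 2 of R) = (1.0000,0.0000,0.0000)
R[0][2] = 1.0000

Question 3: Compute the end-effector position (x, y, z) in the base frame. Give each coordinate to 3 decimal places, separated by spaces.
6.000 -4.000 3.000

after link 1: o_1 = (0.0000, -4.0000, 3.0000)
after link 2: o_2 = (4.0000, -4.0000, 3.0000)
after link 3: o_3 = (6.0000, -4.0000, 3.0000)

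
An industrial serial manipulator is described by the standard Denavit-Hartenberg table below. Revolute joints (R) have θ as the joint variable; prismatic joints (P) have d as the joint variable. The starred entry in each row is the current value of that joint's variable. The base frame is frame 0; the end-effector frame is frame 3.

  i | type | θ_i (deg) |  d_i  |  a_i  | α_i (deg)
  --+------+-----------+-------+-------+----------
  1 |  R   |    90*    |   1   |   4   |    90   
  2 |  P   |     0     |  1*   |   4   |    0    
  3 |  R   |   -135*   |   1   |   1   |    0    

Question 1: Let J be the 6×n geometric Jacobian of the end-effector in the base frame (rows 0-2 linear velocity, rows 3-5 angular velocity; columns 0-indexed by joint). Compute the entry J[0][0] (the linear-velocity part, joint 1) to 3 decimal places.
-7.293

axis z_0 = ẑ; lever o_n−o_0 = (2.0000,7.2929,0.2929)
cross product → J_v[:, 0] = (-7.2929,2.0000,0.0000)
J_ω[:, 0] = z_0
entry J[0][0] = -7.2929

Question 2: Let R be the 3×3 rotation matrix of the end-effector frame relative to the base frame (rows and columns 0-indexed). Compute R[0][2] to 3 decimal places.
End-effector z-axis (col 2 of R) = (1.0000,-0.0000,0.0000)
R[0][2] = 1.0000

1.000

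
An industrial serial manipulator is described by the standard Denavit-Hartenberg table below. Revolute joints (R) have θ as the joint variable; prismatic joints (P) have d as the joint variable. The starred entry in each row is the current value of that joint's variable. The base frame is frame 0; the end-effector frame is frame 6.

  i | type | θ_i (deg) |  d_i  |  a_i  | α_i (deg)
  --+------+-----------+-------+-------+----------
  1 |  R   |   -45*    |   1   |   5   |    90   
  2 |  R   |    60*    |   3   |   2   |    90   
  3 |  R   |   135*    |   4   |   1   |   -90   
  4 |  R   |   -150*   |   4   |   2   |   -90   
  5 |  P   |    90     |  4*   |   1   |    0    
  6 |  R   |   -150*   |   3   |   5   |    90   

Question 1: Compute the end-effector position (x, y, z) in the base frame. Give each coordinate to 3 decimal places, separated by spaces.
after link 1: o_1 = (3.5355, -3.5355, 1.0000)
after link 2: o_2 = (2.1213, -6.3640, 2.7321)
after link 3: o_3 = (3.8208, -9.0635, 0.1197)
after link 4: o_4 = (6.7322, -6.2428, -1.7692)
after link 5: o_5 = (7.1035, -9.6141, -4.1136)
after link 6: o_6 = (11.0413, -8.5567, -8.2820)

11.041 -8.557 -8.282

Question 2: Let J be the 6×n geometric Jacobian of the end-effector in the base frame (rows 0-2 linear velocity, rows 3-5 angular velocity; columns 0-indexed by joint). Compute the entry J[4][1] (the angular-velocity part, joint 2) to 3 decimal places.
axis z_1 = (-0.7071,-0.7071,0.0000); lever o_n−o_1 = (7.5058,-5.0212,-9.2820)
cross product → J_v[:, 1] = (6.5634,-6.5634,8.8579)
J_ω[:, 1] = z_1
entry J[4][1] = -0.7071

-0.707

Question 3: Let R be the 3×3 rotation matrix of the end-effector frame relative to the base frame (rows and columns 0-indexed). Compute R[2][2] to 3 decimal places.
End-effector z-axis (col 2 of R) = (-0.7027,0.4527,-0.5490)
R[2][2] = -0.5490

-0.549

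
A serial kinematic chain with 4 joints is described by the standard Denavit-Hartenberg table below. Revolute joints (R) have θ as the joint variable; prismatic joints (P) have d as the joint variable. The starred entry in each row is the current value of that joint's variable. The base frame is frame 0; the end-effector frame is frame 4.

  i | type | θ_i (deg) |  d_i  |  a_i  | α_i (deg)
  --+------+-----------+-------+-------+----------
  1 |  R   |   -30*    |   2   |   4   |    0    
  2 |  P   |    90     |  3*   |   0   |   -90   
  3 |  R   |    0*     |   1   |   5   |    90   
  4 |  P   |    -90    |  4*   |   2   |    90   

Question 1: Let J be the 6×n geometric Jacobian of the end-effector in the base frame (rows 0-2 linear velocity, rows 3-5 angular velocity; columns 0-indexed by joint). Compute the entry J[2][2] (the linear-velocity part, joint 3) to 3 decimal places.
axis z_2 = (-0.8660,0.5000,0.0000); lever o_n−o_2 = (3.3660,3.8301,4.0000)
cross product → J_v[:, 2] = (2.0000,3.4641,-5.0000)
J_ω[:, 2] = z_2
entry J[2][2] = -5.0000

-5.000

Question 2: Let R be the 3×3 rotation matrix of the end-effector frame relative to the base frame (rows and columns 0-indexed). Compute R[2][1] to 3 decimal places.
1.000

End-effector y-axis (col 1 of R) = (0.0000,0.0000,1.0000)
R[2][1] = 1.0000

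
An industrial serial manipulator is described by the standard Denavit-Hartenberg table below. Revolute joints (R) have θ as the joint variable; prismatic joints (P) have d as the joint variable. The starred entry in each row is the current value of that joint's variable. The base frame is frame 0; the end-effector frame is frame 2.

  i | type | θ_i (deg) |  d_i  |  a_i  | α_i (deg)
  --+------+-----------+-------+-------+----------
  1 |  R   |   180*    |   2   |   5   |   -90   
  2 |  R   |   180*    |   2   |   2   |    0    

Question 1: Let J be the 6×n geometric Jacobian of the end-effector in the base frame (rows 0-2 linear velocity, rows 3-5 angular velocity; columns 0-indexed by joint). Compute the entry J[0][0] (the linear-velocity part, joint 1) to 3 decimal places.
2.000

axis z_0 = ẑ; lever o_n−o_0 = (-3.0000,-2.0000,2.0000)
cross product → J_v[:, 0] = (2.0000,-3.0000,0.0000)
J_ω[:, 0] = z_0
entry J[0][0] = 2.0000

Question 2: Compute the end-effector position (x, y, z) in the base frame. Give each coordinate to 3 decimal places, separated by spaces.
-3.000 -2.000 2.000

after link 1: o_1 = (-5.0000, 0.0000, 2.0000)
after link 2: o_2 = (-3.0000, -2.0000, 2.0000)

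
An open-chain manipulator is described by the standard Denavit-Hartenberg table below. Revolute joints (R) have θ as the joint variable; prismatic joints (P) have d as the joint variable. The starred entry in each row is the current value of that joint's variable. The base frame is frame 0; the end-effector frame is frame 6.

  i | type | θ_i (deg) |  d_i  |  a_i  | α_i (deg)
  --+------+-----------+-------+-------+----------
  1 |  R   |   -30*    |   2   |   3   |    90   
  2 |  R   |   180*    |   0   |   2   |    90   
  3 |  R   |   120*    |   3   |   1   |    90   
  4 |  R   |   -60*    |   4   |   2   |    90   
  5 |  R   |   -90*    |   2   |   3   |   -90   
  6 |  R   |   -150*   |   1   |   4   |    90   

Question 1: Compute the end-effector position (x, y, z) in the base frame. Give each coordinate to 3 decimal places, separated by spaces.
-3.598 0.464 0.402

after link 1: o_1 = (2.5981, -1.5000, 2.0000)
after link 2: o_2 = (0.8660, -0.5000, 2.0000)
after link 3: o_3 = (0.8660, -1.5000, 5.0000)
after link 4: o_4 = (-3.1340, -2.5000, 3.2679)
after link 5: o_5 = (-0.1340, -0.7679, 2.2679)
after link 6: o_6 = (-3.5981, 0.4641, 0.4019)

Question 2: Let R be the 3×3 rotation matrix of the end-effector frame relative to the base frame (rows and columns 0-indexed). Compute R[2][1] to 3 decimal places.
-0.866

End-effector y-axis (col 1 of R) = (-0.0000,-0.5000,-0.8660)
R[2][1] = -0.8660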